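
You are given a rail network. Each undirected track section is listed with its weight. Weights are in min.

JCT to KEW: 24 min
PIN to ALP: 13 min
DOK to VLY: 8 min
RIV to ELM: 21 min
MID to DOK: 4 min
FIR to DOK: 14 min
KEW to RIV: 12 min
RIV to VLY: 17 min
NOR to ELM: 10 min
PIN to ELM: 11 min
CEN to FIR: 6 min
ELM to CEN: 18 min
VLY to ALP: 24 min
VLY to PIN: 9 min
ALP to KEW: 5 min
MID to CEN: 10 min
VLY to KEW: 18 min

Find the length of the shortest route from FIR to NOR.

34 min

Running Dijkstra from FIR:
FIR: 0
CEN: 6  (via FIR)
DOK: 14  (via FIR)
MID: 16  (via CEN)
VLY: 22  (via DOK)
ELM: 24  (via CEN)
PIN: 31  (via VLY)
NOR: 34  (via ELM)
Shortest route: FIR–CEN–ELM–NOR = 34 min.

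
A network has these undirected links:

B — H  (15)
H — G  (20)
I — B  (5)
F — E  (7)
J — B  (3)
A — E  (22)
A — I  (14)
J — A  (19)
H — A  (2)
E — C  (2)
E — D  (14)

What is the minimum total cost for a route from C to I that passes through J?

51

Best C to J: C → E → A → J costing 43
Shortest J→I: J → B → I = 8
Total via J: 43 + 8 = 51.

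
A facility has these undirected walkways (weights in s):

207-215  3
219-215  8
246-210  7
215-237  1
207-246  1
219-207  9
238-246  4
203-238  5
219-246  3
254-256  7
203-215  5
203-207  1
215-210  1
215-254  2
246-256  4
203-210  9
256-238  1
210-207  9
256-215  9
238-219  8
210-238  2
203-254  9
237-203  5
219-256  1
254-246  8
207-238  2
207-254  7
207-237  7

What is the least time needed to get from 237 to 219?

6 s

Shortest distances from 237:
237: 0
215: 1  (via 237)
210: 2  (via 215)
254: 3  (via 215)
207: 4  (via 215)
238: 4  (via 210)
246: 5  (via 207)
256: 5  (via 238)
203: 5  (via 237)
219: 6  (via 256)
Shortest route: 237 → 215 → 210 → 238 → 256 → 219 = 6 s.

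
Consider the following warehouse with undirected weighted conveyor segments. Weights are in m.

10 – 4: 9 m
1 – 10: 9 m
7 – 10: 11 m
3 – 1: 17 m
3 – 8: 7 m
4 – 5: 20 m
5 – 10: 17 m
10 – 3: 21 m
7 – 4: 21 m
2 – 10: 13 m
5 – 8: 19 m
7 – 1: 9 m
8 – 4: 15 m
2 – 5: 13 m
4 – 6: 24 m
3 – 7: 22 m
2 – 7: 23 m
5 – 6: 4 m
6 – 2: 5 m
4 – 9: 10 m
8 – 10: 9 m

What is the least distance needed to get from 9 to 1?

28 m

Shortest distances from 9:
9: 0
4: 10  (via 9)
10: 19  (via 4)
8: 25  (via 4)
1: 28  (via 10)
Shortest route: 9–4–10–1 = 28 m.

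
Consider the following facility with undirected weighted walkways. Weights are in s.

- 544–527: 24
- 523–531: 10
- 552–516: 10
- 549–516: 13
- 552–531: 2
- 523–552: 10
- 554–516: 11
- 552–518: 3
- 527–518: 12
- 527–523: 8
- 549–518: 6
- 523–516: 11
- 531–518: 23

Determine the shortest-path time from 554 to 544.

Enumerating some paths:
554 → 516 → 552 → 518 → 527 → 544: 11+10+3+12+24 = 60
554 → 516 → 552 → 523 → 527 → 544: 11+10+10+8+24 = 63
554 → 516 → 523 → 527 → 544: 11+11+8+24 = 54
The minimum is 54 s via 554 → 516 → 523 → 527 → 544.

54 s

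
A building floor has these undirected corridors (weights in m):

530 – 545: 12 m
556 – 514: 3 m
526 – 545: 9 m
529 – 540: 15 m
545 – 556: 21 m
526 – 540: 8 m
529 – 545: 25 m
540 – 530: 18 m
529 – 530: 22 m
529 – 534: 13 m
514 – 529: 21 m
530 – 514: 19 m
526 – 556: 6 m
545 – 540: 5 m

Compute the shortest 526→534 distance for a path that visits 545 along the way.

42 m

Best 526 to 545: 526 → 545 costing 9
Shortest 545→534: 545 → 540 → 529 → 534 = 33
Total via 545: 9 + 33 = 42 m.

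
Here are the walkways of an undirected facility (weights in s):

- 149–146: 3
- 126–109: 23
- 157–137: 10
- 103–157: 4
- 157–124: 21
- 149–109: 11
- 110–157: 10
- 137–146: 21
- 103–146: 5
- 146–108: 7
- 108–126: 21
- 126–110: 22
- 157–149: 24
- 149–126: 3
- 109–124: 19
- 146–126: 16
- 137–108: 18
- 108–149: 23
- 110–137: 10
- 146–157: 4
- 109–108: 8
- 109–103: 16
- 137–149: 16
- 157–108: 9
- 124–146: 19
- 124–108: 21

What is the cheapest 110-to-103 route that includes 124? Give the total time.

55 s

Best 110 to 124: 110 → 157 → 124 costing 31
Shortest 124→103: 124 → 146 → 103 = 24
Total via 124: 31 + 24 = 55 s.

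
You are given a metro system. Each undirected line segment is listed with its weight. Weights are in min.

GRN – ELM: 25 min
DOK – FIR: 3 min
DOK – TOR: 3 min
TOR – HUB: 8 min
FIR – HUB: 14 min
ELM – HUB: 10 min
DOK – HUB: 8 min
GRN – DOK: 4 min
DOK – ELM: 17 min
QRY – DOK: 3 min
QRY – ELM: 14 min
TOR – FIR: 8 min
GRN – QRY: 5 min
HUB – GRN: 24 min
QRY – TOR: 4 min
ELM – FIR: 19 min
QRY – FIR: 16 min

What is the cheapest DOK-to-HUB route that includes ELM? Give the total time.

Shortest DOK→ELM: DOK → ELM = 17
Shortest ELM→HUB: ELM → HUB = 10
Total via ELM: 17 + 10 = 27 min.

27 min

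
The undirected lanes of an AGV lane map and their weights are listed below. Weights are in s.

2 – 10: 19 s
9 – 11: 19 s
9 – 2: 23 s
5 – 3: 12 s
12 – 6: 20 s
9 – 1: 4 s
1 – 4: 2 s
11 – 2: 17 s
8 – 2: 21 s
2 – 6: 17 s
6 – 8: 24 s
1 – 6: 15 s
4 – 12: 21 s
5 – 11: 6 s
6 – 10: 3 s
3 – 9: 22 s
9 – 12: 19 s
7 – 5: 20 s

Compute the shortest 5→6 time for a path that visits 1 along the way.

Shortest 5→1: 5 → 11 → 9 → 1 = 29
Best 1 to 6: 1 → 6 costing 15
Total via 1: 29 + 15 = 44 s.

44 s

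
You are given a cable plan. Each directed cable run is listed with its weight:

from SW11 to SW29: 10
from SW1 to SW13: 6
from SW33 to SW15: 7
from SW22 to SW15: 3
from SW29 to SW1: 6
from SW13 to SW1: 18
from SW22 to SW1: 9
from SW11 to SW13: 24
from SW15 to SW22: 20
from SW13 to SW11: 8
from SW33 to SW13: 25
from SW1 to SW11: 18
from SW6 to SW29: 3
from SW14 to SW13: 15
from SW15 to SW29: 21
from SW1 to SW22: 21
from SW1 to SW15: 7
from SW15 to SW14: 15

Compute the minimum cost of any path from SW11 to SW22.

Compare a few routes:
SW11 - SW13 - SW1 - SW22: 24+18+21 = 63
SW11 - SW29 - SW1 - SW22: 10+6+21 = 37
SW11 - SW29 - SW1 - SW15 - SW22: 10+6+7+20 = 43
The minimum is 37 via SW11 - SW29 - SW1 - SW22.

37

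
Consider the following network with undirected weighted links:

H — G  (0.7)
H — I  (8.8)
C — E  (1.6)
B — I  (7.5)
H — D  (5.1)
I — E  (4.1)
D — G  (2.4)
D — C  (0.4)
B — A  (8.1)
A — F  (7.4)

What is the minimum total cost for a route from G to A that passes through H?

25.1

Shortest G→H: G–H = 0.7
Best H to A: H–I–B–A costing 24.4
Total via H: 0.7 + 24.4 = 25.1.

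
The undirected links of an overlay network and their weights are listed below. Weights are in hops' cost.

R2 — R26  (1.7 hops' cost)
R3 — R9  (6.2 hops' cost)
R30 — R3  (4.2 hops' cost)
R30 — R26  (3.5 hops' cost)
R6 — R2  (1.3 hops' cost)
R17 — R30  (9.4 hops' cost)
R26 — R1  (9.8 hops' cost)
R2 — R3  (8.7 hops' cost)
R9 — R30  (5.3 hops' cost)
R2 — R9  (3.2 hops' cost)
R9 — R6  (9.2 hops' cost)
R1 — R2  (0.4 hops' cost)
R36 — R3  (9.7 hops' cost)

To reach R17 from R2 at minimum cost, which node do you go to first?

R26

Enumerating some paths:
R2 - R9 - R30 - R17: 3.2+5.3+9.4 = 17.9
R2 - R3 - R30 - R17: 8.7+4.2+9.4 = 22.3
R2 - R26 - R30 - R17: 1.7+3.5+9.4 = 14.6
Cheapest is R2 - R26 - R30 - R17 at 14.6 hops' cost.
So from R2 the first move is to R26.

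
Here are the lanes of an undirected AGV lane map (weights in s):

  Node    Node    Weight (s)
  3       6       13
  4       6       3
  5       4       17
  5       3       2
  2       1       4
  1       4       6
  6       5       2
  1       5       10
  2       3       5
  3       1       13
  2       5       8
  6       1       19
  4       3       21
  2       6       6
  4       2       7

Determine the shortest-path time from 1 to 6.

Shortest distances from 1:
1: 0
2: 4  (via 1)
4: 6  (via 1)
3: 9  (via 2)
6: 9  (via 4)
Shortest route: 1–4–6 = 9 s.

9 s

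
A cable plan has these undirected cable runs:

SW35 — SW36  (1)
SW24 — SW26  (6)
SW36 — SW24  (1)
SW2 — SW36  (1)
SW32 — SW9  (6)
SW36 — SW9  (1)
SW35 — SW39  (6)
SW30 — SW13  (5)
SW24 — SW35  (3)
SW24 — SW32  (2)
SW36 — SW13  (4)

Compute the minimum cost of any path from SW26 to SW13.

Enumerating some paths:
SW26 → SW24 → SW35 → SW36 → SW13: 6+3+1+4 = 14
SW26 → SW24 → SW36 → SW13: 6+1+4 = 11
The minimum is 11 via SW26 → SW24 → SW36 → SW13.

11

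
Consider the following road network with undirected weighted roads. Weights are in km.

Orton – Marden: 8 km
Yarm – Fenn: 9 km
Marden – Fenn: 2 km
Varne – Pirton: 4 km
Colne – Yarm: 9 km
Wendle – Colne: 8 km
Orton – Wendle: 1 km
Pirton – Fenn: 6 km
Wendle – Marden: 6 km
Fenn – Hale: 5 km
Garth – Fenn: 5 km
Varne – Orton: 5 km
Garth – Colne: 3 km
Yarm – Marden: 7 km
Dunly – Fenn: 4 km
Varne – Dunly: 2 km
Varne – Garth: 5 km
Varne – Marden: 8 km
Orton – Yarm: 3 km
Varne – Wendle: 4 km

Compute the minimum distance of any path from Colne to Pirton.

12 km

Settle nodes by increasing distance from Colne:
Colne: 0
Garth: 3  (via Colne)
Fenn: 8  (via Garth)
Wendle: 8  (via Colne)
Varne: 8  (via Garth)
Yarm: 9  (via Colne)
Orton: 9  (via Wendle)
Dunly: 10  (via Varne)
Marden: 10  (via Fenn)
Pirton: 12  (via Varne)
Shortest route: Colne → Garth → Varne → Pirton = 12 km.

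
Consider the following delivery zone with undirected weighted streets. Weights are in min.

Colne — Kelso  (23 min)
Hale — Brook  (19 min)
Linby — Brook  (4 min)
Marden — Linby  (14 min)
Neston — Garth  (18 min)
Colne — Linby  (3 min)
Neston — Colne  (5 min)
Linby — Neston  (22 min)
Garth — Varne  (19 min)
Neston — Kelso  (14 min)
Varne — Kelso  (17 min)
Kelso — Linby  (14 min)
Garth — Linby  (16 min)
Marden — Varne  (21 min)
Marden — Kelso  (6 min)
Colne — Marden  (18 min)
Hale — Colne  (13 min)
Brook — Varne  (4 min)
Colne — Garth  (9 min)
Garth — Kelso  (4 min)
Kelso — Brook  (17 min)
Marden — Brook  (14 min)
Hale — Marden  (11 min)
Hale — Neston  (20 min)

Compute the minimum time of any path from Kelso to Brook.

17 min

Candidate routes:
Kelso → Brook: 17 = 17
Kelso → Linby → Brook: 14+4 = 18
Kelso → Garth → Colne → Linby → Brook: 4+9+3+4 = 20
The minimum is 17 min via Kelso → Brook.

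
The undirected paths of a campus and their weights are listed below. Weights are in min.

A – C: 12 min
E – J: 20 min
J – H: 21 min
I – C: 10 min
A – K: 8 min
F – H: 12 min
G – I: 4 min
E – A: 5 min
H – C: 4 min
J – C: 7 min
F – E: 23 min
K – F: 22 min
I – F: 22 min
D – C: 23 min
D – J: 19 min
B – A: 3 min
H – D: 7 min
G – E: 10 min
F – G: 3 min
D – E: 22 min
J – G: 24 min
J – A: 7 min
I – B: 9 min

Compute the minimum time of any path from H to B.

19 min

Compare a few routes:
H - C - J - A - B: 4+7+7+3 = 21
H - C - A - B: 4+12+3 = 19
The minimum is 19 min via H - C - A - B.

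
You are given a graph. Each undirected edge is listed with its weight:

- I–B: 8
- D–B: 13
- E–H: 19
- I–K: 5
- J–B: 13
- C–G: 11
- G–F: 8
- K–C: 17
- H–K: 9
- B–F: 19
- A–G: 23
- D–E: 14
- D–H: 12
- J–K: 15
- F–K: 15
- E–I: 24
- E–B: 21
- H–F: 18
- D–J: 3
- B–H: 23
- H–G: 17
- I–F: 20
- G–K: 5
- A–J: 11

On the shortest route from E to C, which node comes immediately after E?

Candidate routes:
E → I → K → C: 24+5+17 = 46
E → H → K → C: 19+9+17 = 45
E → H → K → G → C: 19+9+5+11 = 44
E → I → K → G → C: 24+5+5+11 = 45
The minimum is 44 via E → H → K → G → C.
So from E the first move is to H.

H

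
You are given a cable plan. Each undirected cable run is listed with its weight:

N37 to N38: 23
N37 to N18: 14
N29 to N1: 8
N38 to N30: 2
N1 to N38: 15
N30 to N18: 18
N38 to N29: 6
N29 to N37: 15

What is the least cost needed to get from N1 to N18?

Running Dijkstra from N1:
N1: 0
N29: 8  (via N1)
N38: 14  (via N29)
N30: 16  (via N38)
N37: 23  (via N29)
N18: 34  (via N30)
Shortest route: N1 → N29 → N38 → N30 → N18 = 34.

34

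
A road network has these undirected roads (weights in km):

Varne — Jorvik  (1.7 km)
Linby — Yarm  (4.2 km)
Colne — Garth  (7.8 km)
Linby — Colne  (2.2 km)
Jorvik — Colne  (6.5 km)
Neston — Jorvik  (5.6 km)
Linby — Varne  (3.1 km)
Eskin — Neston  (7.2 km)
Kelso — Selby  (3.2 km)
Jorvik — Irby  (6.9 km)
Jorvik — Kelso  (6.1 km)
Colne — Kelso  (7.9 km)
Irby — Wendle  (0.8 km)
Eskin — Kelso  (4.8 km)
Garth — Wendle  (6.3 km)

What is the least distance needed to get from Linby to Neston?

Candidate routes:
Linby - Colne - Kelso - Jorvik - Neston: 2.2+7.9+6.1+5.6 = 21.8
Linby - Colne - Jorvik - Neston: 2.2+6.5+5.6 = 14.3
Linby - Varne - Jorvik - Neston: 3.1+1.7+5.6 = 10.4
The minimum is 10.4 km via Linby - Varne - Jorvik - Neston.

10.4 km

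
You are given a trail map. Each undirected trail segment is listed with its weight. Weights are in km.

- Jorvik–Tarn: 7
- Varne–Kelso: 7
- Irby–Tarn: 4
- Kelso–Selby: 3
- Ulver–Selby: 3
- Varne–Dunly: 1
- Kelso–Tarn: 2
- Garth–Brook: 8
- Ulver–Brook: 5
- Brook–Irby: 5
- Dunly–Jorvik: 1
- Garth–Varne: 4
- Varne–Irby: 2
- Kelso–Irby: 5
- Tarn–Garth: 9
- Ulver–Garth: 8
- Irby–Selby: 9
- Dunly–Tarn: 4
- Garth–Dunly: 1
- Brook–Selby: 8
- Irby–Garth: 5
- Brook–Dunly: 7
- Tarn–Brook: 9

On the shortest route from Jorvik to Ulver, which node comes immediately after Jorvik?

Dunly

Candidate routes:
Jorvik - Dunly - Tarn - Kelso - Selby - Ulver: 1+4+2+3+3 = 13
Jorvik - Dunly - Garth - Ulver: 1+1+8 = 10
Jorvik - Dunly - Brook - Ulver: 1+7+5 = 13
The minimum is 10 km via Jorvik - Dunly - Garth - Ulver.
So from Jorvik the first move is to Dunly.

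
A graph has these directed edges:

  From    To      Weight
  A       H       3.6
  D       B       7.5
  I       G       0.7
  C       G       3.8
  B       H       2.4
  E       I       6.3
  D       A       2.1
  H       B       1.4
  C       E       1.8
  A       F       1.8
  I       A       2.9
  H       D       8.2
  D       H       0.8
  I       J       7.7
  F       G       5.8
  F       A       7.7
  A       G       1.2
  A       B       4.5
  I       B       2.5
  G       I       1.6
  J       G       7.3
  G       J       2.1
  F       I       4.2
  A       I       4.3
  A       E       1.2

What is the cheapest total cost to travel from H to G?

11.5

Settle nodes by increasing distance from H:
H: 0
B: 1.4  (via H)
D: 8.2  (via H)
A: 10.3  (via D)
E: 11.5  (via A)
G: 11.5  (via A)
Shortest route: H–D–A–G = 11.5.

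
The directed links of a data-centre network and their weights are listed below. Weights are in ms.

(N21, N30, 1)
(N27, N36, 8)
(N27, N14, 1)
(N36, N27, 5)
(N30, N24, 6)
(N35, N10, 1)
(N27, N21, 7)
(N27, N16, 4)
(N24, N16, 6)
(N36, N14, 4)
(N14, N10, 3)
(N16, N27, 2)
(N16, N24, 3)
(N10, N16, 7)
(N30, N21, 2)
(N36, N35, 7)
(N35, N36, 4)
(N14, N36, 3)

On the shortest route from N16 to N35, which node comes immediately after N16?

Enumerating some paths:
N16 → N27 → N14 → N36 → N35: 2+1+3+7 = 13
N16 → N27 → N36 → N35: 2+8+7 = 17
The minimum is 13 ms via N16 → N27 → N14 → N36 → N35.
So from N16 the first move is to N27.

N27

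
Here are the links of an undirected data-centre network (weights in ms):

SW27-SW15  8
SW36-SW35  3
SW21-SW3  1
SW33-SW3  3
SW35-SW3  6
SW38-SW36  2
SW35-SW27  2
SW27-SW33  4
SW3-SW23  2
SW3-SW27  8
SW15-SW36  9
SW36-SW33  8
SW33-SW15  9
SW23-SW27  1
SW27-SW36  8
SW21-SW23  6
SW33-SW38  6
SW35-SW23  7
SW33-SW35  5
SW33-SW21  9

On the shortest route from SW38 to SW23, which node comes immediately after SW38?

Candidate routes:
SW38–SW33–SW3–SW23: 6+3+2 = 11
SW38–SW33–SW27–SW23: 6+4+1 = 11
SW38–SW36–SW35–SW27–SW23: 2+3+2+1 = 8
Cheapest is SW38–SW36–SW35–SW27–SW23 at 8 ms.
So from SW38 the first move is to SW36.

SW36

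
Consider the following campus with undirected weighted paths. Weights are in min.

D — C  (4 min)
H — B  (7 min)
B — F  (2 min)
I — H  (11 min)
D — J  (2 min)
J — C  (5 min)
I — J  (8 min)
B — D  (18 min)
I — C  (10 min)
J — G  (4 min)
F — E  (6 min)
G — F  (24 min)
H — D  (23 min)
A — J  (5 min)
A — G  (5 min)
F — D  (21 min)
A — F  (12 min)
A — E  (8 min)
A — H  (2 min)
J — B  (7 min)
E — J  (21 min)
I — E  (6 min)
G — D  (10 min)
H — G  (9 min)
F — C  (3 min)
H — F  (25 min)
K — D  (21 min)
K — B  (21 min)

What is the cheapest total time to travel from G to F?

12 min

Enumerating some paths:
G–A–H–B–F: 5+2+7+2 = 16
G–J–C–F: 4+5+3 = 12
G–J–B–F: 4+7+2 = 13
G–J–D–C–F: 4+2+4+3 = 13
The minimum is 12 min via G–J–C–F.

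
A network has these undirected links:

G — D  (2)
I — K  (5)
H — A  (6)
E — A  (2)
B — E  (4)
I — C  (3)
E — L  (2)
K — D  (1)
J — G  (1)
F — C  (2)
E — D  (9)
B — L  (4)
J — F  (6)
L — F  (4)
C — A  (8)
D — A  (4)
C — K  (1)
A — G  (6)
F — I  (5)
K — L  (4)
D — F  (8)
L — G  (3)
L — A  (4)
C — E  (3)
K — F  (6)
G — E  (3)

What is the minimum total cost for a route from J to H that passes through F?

19

Shortest J→F: J–F = 6
Best F to H: F–C–E–A–H costing 13
Total via F: 6 + 13 = 19.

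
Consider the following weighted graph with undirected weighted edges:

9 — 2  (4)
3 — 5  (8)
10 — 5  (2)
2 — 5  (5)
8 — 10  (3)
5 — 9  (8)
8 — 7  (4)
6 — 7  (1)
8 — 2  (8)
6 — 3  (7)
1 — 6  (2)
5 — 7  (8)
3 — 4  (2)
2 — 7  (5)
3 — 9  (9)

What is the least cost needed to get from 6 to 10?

Running Dijkstra from 6:
6: 0
7: 1  (via 6)
1: 2  (via 6)
8: 5  (via 7)
2: 6  (via 7)
3: 7  (via 6)
10: 8  (via 8)
Shortest route: 6 → 7 → 8 → 10 = 8.

8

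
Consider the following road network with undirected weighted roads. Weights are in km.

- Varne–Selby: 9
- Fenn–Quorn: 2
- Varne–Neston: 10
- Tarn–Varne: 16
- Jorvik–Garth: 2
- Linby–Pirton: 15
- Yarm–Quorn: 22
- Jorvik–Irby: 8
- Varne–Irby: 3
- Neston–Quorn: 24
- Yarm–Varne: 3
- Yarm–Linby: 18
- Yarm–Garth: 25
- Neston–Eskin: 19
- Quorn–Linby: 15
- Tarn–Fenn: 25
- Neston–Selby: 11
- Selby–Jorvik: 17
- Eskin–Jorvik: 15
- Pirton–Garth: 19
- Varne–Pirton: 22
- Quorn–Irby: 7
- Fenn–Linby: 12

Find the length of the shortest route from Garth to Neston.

23 km

Settle nodes by increasing distance from Garth:
Garth: 0
Jorvik: 2  (via Garth)
Irby: 10  (via Jorvik)
Varne: 13  (via Irby)
Yarm: 16  (via Varne)
Quorn: 17  (via Irby)
Eskin: 17  (via Jorvik)
Fenn: 19  (via Quorn)
Pirton: 19  (via Garth)
Selby: 19  (via Jorvik)
Neston: 23  (via Varne)
Shortest route: Garth → Jorvik → Irby → Varne → Neston = 23 km.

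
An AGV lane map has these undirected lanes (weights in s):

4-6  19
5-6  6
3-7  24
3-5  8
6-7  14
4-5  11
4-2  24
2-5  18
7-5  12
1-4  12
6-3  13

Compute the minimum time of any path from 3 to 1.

31 s

Shortest distances from 3:
3: 0
5: 8  (via 3)
6: 13  (via 3)
4: 19  (via 5)
7: 20  (via 5)
2: 26  (via 5)
1: 31  (via 4)
Shortest route: 3 → 5 → 4 → 1 = 31 s.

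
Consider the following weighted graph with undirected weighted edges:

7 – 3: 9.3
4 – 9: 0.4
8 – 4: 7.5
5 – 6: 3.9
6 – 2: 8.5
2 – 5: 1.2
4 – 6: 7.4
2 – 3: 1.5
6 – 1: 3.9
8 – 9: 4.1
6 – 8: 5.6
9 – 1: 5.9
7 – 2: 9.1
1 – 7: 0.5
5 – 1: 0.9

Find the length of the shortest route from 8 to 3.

Candidate routes:
8–6–2–3: 5.6+8.5+1.5 = 15.6
8–6–1–5–2–3: 5.6+3.9+0.9+1.2+1.5 = 13.1
8–9–1–5–2–3: 4.1+5.9+0.9+1.2+1.5 = 13.6
8–6–5–2–3: 5.6+3.9+1.2+1.5 = 12.2
The minimum is 12.2 via 8–6–5–2–3.

12.2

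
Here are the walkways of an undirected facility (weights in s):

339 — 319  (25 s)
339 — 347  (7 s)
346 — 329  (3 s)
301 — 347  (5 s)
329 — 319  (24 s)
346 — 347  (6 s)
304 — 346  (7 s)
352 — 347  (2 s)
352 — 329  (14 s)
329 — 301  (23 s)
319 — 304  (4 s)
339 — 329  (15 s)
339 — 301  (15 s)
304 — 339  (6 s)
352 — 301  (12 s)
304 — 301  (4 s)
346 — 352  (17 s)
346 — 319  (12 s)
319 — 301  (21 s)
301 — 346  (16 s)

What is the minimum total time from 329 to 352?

Settle nodes by increasing distance from 329:
329: 0
346: 3  (via 329)
347: 9  (via 346)
304: 10  (via 346)
352: 11  (via 347)
Shortest route: 329–346–347–352 = 11 s.

11 s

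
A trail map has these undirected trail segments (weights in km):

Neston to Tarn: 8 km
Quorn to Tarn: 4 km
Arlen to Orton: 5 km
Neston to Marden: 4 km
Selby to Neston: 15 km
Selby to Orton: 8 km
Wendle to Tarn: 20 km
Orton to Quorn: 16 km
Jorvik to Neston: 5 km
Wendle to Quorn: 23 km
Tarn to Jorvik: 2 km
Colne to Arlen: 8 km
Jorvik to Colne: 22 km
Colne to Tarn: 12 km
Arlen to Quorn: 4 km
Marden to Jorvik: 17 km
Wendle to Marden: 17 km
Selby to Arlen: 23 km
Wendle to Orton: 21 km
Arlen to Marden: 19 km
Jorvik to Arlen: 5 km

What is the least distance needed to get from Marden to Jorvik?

9 km

Settle nodes by increasing distance from Marden:
Marden: 0
Neston: 4  (via Marden)
Jorvik: 9  (via Neston)
Shortest route: Marden–Neston–Jorvik = 9 km.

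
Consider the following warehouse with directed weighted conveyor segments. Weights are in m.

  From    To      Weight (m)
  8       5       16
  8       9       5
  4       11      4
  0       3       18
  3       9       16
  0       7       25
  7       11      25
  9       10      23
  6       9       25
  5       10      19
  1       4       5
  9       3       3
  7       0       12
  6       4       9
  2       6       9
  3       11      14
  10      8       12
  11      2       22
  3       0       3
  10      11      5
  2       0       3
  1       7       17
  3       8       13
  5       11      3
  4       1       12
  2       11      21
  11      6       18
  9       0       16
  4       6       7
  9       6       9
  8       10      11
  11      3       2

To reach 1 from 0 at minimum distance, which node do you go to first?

3

Compare a few routes:
0 - 3 - 8 - 9 - 6 - 4 - 1: 18+13+5+9+9+12 = 66
0 - 3 - 11 - 6 - 4 - 1: 18+14+18+9+12 = 71
0 - 3 - 9 - 6 - 4 - 1: 18+16+9+9+12 = 64
0 - 3 - 11 - 2 - 6 - 4 - 1: 18+14+22+9+9+12 = 84
The minimum is 64 m via 0 - 3 - 9 - 6 - 4 - 1.
So from 0 the first move is to 3.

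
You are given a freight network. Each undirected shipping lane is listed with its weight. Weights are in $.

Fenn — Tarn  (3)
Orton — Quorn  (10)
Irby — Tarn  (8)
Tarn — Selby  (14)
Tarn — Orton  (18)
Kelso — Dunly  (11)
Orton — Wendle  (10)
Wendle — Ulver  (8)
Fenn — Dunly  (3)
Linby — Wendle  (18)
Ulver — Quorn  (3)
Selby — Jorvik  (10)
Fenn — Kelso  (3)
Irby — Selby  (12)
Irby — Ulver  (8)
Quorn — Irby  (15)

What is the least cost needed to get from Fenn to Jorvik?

$27

Shortest distances from Fenn:
Fenn: 0
Tarn: 3  (via Fenn)
Dunly: 3  (via Fenn)
Kelso: 3  (via Fenn)
Irby: 11  (via Tarn)
Selby: 17  (via Tarn)
Ulver: 19  (via Irby)
Orton: 21  (via Tarn)
Quorn: 22  (via Ulver)
Jorvik: 27  (via Selby)
Shortest route: Fenn → Tarn → Selby → Jorvik = $27.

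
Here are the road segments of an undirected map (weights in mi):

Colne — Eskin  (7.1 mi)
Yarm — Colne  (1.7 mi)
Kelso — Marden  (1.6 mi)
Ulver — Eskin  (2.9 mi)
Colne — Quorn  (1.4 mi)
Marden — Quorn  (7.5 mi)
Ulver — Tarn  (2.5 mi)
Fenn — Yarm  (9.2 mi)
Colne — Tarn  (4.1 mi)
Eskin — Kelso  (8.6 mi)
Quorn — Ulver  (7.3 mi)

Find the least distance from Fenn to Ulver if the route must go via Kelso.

32.9 mi

Shortest Fenn→Kelso: Fenn–Yarm–Colne–Quorn–Marden–Kelso = 21.4
Best Kelso to Ulver: Kelso–Eskin–Ulver costing 11.5
Total via Kelso: 21.4 + 11.5 = 32.9 mi.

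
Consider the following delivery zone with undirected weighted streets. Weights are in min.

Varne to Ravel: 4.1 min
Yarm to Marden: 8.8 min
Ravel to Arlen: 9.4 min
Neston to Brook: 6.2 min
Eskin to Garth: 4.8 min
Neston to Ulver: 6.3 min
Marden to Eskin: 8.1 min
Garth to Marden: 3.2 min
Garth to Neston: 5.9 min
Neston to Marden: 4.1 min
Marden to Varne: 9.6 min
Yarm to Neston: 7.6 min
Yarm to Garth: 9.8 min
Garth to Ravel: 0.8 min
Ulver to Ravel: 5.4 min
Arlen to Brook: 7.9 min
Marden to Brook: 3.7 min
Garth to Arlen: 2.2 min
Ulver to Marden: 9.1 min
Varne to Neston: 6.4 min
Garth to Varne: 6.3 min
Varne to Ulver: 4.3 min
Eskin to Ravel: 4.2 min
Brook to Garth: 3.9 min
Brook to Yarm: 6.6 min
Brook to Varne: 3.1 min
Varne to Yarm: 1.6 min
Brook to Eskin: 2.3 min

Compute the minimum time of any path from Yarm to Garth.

Settle nodes by increasing distance from Yarm:
Yarm: 0
Varne: 1.6  (via Yarm)
Brook: 4.7  (via Varne)
Ravel: 5.7  (via Varne)
Ulver: 5.9  (via Varne)
Garth: 6.5  (via Ravel)
Shortest route: Yarm–Varne–Ravel–Garth = 6.5 min.

6.5 min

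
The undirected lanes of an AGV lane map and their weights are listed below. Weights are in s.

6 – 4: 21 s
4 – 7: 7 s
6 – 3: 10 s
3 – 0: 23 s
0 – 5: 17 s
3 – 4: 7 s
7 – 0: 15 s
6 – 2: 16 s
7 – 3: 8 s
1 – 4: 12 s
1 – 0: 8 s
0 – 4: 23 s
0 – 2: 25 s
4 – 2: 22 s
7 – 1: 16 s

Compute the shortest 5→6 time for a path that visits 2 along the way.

Shortest 5→2: 5–0–2 = 42
Shortest 2→6: 2–6 = 16
Total via 2: 42 + 16 = 58 s.

58 s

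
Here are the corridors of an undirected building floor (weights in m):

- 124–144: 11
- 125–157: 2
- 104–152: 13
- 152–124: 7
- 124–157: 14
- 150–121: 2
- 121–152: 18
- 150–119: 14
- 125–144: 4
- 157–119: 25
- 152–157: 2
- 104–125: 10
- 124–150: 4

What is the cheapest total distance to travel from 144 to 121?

Settle nodes by increasing distance from 144:
144: 0
125: 4  (via 144)
157: 6  (via 125)
152: 8  (via 157)
124: 11  (via 144)
104: 14  (via 125)
150: 15  (via 124)
121: 17  (via 150)
Shortest route: 144 → 124 → 150 → 121 = 17 m.

17 m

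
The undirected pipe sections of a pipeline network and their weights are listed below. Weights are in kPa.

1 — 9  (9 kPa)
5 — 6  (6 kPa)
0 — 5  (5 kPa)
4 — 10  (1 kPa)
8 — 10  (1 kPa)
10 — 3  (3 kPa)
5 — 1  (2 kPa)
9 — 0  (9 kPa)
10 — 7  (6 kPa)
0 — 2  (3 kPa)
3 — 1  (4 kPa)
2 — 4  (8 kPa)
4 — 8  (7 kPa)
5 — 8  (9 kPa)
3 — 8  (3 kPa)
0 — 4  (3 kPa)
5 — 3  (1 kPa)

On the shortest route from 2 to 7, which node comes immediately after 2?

0

Enumerating some paths:
2 - 0 - 5 - 3 - 10 - 7: 3+5+1+3+6 = 18
2 - 0 - 4 - 10 - 7: 3+3+1+6 = 13
2 - 4 - 10 - 7: 8+1+6 = 15
The minimum is 13 kPa via 2 - 0 - 4 - 10 - 7.
So from 2 the first move is to 0.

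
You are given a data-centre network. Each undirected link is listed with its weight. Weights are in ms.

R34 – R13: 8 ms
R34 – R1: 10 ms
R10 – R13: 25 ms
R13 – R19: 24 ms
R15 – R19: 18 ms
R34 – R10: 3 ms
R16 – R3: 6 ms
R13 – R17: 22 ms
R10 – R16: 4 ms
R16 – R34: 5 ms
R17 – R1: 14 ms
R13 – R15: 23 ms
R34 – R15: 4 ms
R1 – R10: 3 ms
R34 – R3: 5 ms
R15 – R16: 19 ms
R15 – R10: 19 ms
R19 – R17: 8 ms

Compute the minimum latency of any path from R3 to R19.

Enumerating some paths:
R3 - R34 - R10 - R1 - R17 - R19: 5+3+3+14+8 = 33
R3 - R34 - R15 - R19: 5+4+18 = 27
R3 - R16 - R34 - R15 - R19: 6+5+4+18 = 33
R3 - R16 - R10 - R1 - R17 - R19: 6+4+3+14+8 = 35
Cheapest is R3 - R34 - R15 - R19 at 27 ms.

27 ms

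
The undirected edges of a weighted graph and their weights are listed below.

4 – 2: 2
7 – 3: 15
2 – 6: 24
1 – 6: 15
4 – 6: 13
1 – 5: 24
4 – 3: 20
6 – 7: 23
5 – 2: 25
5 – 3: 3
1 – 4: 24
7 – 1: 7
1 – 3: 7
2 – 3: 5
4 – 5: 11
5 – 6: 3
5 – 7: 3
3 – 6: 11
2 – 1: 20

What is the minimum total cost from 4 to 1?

14

Compare a few routes:
4 - 2 - 3 - 1: 2+5+7 = 14
4 - 5 - 3 - 1: 11+3+7 = 21
4 - 2 - 3 - 5 - 7 - 1: 2+5+3+3+7 = 20
Cheapest is 4 - 2 - 3 - 1 at 14.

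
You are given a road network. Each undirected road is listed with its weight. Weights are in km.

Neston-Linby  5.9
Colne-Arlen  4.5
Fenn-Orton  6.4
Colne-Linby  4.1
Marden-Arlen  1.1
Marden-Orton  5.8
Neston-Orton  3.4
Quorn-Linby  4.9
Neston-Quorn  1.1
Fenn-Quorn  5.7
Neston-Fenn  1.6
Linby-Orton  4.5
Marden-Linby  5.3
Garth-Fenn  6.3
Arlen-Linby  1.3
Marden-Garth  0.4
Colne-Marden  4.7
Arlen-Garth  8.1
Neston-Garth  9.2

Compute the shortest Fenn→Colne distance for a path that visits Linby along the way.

Shortest Fenn→Linby: Fenn → Neston → Linby = 7.5
Shortest Linby→Colne: Linby → Colne = 4.1
Total via Linby: 7.5 + 4.1 = 11.6 km.

11.6 km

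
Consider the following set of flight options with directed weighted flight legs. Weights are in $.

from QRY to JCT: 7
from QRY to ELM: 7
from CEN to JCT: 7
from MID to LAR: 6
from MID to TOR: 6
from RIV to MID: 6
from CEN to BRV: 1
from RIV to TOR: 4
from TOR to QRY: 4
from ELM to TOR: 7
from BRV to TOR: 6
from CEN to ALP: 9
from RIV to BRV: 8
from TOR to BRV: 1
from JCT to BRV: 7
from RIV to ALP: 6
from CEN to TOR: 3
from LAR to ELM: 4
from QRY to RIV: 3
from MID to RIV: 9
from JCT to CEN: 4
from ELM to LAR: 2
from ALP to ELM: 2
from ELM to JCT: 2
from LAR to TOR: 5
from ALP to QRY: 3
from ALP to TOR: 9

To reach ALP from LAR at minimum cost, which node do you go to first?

Enumerating some paths:
LAR → ELM → JCT → CEN → ALP: 4+2+4+9 = 19
LAR → TOR → QRY → RIV → ALP: 5+4+3+6 = 18
The minimum is $18 via LAR → TOR → QRY → RIV → ALP.
So from LAR the first move is to TOR.

TOR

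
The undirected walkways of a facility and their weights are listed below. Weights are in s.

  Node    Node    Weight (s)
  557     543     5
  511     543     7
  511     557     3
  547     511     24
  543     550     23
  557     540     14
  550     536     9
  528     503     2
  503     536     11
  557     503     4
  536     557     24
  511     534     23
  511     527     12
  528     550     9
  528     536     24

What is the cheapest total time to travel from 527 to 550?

30 s

Candidate routes:
527 → 511 → 543 → 557 → 503 → 528 → 550: 12+7+5+4+2+9 = 39
527 → 511 → 557 → 503 → 528 → 550: 12+3+4+2+9 = 30
527 → 511 → 557 → 503 → 536 → 550: 12+3+4+11+9 = 39
527 → 511 → 543 → 550: 12+7+23 = 42
The minimum is 30 s via 527 → 511 → 557 → 503 → 528 → 550.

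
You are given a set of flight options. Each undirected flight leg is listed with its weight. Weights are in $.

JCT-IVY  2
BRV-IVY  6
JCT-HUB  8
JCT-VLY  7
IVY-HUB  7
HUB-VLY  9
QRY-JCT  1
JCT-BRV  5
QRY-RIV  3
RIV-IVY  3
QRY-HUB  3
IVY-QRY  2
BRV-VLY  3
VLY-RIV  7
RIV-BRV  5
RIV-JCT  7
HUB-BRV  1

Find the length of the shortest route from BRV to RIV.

$5

Shortest distances from BRV:
BRV: 0
HUB: 1  (via BRV)
VLY: 3  (via BRV)
QRY: 4  (via HUB)
RIV: 5  (via BRV)
Shortest route: BRV → RIV = $5.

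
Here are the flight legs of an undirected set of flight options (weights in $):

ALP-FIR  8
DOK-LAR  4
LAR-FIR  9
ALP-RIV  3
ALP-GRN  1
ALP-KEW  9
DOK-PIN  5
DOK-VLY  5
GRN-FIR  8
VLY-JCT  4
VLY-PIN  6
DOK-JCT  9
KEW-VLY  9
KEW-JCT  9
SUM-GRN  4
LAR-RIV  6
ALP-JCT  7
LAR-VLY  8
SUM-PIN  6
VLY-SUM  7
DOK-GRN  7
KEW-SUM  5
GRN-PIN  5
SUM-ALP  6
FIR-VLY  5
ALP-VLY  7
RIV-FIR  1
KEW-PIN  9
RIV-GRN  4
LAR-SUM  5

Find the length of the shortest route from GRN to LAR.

$9

Shortest distances from GRN:
GRN: 0
ALP: 1  (via GRN)
RIV: 4  (via GRN)
SUM: 4  (via GRN)
FIR: 5  (via RIV)
PIN: 5  (via GRN)
DOK: 7  (via GRN)
JCT: 8  (via ALP)
VLY: 8  (via ALP)
LAR: 9  (via SUM)
Shortest route: GRN → SUM → LAR = $9.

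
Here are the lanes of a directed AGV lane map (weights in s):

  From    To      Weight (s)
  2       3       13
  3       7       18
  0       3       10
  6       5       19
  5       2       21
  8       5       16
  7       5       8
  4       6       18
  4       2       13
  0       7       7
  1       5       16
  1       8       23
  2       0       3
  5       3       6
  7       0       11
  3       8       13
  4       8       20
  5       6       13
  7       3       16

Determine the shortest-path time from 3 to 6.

39 s

Shortest distances from 3:
3: 0
8: 13  (via 3)
7: 18  (via 3)
5: 26  (via 7)
0: 29  (via 7)
6: 39  (via 5)
Shortest route: 3–7–5–6 = 39 s.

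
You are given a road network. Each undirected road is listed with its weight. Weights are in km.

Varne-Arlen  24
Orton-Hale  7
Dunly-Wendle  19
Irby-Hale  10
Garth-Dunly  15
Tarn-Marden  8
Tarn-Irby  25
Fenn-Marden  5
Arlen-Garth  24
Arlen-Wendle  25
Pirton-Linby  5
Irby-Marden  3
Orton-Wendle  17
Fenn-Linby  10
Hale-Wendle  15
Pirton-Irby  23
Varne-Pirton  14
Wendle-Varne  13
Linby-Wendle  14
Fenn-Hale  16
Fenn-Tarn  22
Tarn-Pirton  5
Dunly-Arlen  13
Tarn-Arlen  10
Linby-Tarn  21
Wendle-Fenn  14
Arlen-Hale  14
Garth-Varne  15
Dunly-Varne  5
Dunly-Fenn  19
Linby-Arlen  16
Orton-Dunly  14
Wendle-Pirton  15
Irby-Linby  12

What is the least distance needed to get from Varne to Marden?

Candidate routes:
Varne–Dunly–Fenn–Marden: 5+19+5 = 29
Varne–Pirton–Tarn–Marden: 14+5+8 = 27
Cheapest is Varne–Pirton–Tarn–Marden at 27 km.

27 km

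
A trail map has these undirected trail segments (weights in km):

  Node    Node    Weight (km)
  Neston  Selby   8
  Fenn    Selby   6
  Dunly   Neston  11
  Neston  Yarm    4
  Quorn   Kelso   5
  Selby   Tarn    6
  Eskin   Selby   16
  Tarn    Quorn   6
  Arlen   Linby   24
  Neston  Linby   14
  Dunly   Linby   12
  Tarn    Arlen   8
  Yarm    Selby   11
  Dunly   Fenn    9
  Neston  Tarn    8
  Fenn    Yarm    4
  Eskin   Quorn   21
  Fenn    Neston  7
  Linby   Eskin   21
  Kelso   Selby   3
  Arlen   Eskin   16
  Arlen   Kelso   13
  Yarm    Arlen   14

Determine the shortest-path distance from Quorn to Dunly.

Settle nodes by increasing distance from Quorn:
Quorn: 0
Kelso: 5  (via Quorn)
Tarn: 6  (via Quorn)
Selby: 8  (via Kelso)
Fenn: 14  (via Selby)
Neston: 14  (via Tarn)
Arlen: 14  (via Tarn)
Yarm: 18  (via Fenn)
Eskin: 21  (via Quorn)
Dunly: 23  (via Fenn)
Shortest route: Quorn–Kelso–Selby–Fenn–Dunly = 23 km.

23 km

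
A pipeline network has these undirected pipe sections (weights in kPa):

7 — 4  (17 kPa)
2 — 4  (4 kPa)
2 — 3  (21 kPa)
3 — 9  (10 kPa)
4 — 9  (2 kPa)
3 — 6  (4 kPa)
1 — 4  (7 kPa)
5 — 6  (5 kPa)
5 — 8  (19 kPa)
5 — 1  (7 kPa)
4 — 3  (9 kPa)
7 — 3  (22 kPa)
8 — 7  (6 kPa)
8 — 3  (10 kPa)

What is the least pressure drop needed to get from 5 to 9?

Running Dijkstra from 5:
5: 0
6: 5  (via 5)
1: 7  (via 5)
3: 9  (via 6)
4: 14  (via 1)
9: 16  (via 4)
Shortest route: 5 → 1 → 4 → 9 = 16 kPa.

16 kPa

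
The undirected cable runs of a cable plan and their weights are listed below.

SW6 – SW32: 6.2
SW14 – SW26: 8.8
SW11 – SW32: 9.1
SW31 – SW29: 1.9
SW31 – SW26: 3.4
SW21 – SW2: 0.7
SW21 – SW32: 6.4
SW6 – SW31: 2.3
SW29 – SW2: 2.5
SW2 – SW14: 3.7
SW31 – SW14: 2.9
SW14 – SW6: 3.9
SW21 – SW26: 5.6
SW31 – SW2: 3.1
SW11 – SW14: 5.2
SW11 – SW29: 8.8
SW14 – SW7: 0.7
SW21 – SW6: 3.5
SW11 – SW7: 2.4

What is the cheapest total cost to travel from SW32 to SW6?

6.2

Running Dijkstra from SW32:
SW32: 0
SW6: 6.2  (via SW32)
Shortest route: SW32–SW6 = 6.2.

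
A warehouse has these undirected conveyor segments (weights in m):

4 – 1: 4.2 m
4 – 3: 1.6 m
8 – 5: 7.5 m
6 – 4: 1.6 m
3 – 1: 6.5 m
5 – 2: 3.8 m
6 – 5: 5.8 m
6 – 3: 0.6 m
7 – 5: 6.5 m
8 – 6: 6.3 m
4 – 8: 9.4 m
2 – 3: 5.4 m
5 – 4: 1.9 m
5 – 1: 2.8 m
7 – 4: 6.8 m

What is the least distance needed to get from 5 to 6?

Candidate routes:
5 → 4 → 3 → 6: 1.9+1.6+0.6 = 4.1
5 → 4 → 6: 1.9+1.6 = 3.5
The minimum is 3.5 m via 5 → 4 → 6.

3.5 m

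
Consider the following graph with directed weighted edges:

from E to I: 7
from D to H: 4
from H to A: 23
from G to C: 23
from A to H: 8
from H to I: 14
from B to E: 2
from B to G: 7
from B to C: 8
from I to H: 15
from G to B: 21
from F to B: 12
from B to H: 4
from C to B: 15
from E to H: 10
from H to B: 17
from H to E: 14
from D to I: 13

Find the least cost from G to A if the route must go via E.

56

Shortest G→E: G–B–E = 23
Best E to A: E–H–A costing 33
Total via E: 23 + 33 = 56.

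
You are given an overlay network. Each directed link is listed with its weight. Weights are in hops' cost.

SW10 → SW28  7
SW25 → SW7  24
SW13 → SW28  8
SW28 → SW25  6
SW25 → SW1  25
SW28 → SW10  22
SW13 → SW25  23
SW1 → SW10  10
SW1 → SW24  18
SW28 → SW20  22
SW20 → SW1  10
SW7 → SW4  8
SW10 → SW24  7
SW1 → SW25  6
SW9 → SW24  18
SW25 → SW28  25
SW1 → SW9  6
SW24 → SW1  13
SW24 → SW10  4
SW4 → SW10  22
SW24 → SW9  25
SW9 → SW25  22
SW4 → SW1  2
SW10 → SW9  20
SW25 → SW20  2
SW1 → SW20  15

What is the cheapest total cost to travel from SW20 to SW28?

Enumerating some paths:
SW20 → SW1 → SW10 → SW28: 10+10+7 = 27
SW20 → SW1 → SW25 → SW28: 10+6+25 = 41
SW20 → SW1 → SW9 → SW24 → SW10 → SW28: 10+6+18+4+7 = 45
SW20 → SW1 → SW24 → SW10 → SW28: 10+18+4+7 = 39
Cheapest is SW20 → SW1 → SW10 → SW28 at 27 hops' cost.

27 hops' cost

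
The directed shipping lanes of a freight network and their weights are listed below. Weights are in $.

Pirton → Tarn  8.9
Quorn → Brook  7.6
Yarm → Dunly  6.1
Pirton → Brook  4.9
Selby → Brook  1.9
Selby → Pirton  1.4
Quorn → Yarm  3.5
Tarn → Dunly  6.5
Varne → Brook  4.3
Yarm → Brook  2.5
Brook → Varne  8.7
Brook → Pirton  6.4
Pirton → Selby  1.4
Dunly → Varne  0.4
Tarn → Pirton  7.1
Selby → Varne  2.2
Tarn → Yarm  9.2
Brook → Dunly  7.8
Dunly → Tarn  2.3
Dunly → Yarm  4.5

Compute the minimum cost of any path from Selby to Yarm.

Settle nodes by increasing distance from Selby:
Selby: 0
Pirton: 1.4  (via Selby)
Brook: 1.9  (via Selby)
Varne: 2.2  (via Selby)
Dunly: 9.7  (via Brook)
Tarn: 10.3  (via Pirton)
Yarm: 14.2  (via Dunly)
Shortest route: Selby–Brook–Dunly–Yarm = $14.2.

$14.2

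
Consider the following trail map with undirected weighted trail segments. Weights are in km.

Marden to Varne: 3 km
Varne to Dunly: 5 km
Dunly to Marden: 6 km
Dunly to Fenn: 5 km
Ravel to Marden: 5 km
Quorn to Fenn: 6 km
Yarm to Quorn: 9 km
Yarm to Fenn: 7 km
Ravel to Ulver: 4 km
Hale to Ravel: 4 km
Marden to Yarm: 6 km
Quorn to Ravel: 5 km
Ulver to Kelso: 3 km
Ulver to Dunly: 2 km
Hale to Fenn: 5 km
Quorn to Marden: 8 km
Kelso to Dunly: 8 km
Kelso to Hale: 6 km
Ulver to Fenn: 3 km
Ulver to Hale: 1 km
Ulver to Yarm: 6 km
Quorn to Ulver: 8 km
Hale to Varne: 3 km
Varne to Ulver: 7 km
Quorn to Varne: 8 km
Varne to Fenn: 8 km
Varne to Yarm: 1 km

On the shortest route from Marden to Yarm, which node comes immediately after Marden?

Varne

Enumerating some paths:
Marden → Varne → Yarm: 3+1 = 4
Marden → Yarm: 6 = 6
The minimum is 4 km via Marden → Varne → Yarm.
So from Marden the first move is to Varne.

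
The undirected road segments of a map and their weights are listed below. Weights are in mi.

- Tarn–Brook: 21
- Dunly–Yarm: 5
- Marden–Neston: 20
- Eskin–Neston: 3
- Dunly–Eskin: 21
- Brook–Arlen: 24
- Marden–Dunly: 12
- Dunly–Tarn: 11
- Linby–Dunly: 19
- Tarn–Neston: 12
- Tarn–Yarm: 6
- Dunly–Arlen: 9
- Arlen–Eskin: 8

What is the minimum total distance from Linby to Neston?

Compare a few routes:
Linby–Dunly–Yarm–Tarn–Neston: 19+5+6+12 = 42
Linby–Dunly–Arlen–Eskin–Neston: 19+9+8+3 = 39
The minimum is 39 mi via Linby–Dunly–Arlen–Eskin–Neston.

39 mi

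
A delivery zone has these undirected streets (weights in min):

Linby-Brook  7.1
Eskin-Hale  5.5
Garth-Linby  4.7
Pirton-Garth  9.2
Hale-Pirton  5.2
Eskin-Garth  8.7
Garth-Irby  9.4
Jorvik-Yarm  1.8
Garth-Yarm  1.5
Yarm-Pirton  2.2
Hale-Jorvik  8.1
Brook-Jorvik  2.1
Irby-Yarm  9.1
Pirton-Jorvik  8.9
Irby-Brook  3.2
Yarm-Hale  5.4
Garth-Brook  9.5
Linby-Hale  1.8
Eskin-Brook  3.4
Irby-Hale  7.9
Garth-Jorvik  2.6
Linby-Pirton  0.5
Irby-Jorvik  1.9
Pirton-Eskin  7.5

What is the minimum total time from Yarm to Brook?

Candidate routes:
Yarm - Jorvik - Irby - Brook: 1.8+1.9+3.2 = 6.9
Yarm - Garth - Jorvik - Brook: 1.5+2.6+2.1 = 6.2
Yarm - Jorvik - Brook: 1.8+2.1 = 3.9
Cheapest is Yarm - Jorvik - Brook at 3.9 min.

3.9 min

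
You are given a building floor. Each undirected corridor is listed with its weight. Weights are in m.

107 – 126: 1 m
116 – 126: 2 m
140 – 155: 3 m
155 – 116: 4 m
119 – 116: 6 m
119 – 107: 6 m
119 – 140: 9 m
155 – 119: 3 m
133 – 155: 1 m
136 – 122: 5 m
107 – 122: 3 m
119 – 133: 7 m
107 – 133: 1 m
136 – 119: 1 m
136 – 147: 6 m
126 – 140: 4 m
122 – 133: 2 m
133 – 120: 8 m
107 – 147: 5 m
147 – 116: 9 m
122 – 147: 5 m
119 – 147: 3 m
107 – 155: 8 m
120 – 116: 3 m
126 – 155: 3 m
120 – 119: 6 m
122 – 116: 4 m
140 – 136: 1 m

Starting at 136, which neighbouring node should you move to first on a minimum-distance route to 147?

Compare a few routes:
136–119–147: 1+3 = 4
136–147: 6 = 6
136–140–155–119–147: 1+3+3+3 = 10
The minimum is 4 m via 136–119–147.
So from 136 the first move is to 119.

119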